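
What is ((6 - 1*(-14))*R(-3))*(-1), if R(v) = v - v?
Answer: 0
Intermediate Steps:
R(v) = 0
((6 - 1*(-14))*R(-3))*(-1) = ((6 - 1*(-14))*0)*(-1) = ((6 + 14)*0)*(-1) = (20*0)*(-1) = 0*(-1) = 0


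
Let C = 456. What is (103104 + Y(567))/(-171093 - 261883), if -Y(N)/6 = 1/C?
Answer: -7835903/32906176 ≈ -0.23813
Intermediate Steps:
Y(N) = -1/76 (Y(N) = -6/456 = -6*1/456 = -1/76)
(103104 + Y(567))/(-171093 - 261883) = (103104 - 1/76)/(-171093 - 261883) = (7835903/76)/(-432976) = (7835903/76)*(-1/432976) = -7835903/32906176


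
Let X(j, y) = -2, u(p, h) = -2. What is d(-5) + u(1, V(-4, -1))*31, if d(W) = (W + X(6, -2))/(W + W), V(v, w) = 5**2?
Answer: -613/10 ≈ -61.300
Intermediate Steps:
V(v, w) = 25
d(W) = (-2 + W)/(2*W) (d(W) = (W - 2)/(W + W) = (-2 + W)/((2*W)) = (-2 + W)*(1/(2*W)) = (-2 + W)/(2*W))
d(-5) + u(1, V(-4, -1))*31 = (1/2)*(-2 - 5)/(-5) - 2*31 = (1/2)*(-1/5)*(-7) - 62 = 7/10 - 62 = -613/10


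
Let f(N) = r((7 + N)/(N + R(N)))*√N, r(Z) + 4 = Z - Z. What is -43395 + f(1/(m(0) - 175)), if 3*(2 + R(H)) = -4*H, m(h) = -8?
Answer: -43395 - 4*I*√183/183 ≈ -43395.0 - 0.29569*I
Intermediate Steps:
R(H) = -2 - 4*H/3 (R(H) = -2 + (-4*H)/3 = -2 - 4*H/3)
r(Z) = -4 (r(Z) = -4 + (Z - Z) = -4 + 0 = -4)
f(N) = -4*√N
-43395 + f(1/(m(0) - 175)) = -43395 - 4*I*√183/183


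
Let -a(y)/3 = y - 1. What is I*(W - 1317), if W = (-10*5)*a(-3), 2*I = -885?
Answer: 1696545/2 ≈ 8.4827e+5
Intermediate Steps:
a(y) = 3 - 3*y (a(y) = -3*(y - 1) = -3*(-1 + y) = 3 - 3*y)
I = -885/2 (I = (½)*(-885) = -885/2 ≈ -442.50)
W = -600 (W = (-10*5)*(3 - 3*(-3)) = -50*(3 + 9) = -50*12 = -600)
I*(W - 1317) = -885*(-600 - 1317)/2 = -885/2*(-1917) = 1696545/2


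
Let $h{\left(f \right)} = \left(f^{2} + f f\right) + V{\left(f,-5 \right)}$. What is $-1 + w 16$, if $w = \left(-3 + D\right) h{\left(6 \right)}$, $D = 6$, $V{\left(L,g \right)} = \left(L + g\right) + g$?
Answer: $3263$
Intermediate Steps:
$V{\left(L,g \right)} = L + 2 g$
$h{\left(f \right)} = -10 + f + 2 f^{2}$ ($h{\left(f \right)} = \left(f^{2} + f f\right) + \left(f + 2 \left(-5\right)\right) = \left(f^{2} + f^{2}\right) + \left(f - 10\right) = 2 f^{2} + \left(-10 + f\right) = -10 + f + 2 f^{2}$)
$w = 204$ ($w = \left(-3 + 6\right) \left(-10 + 6 + 2 \cdot 6^{2}\right) = 3 \left(-10 + 6 + 2 \cdot 36\right) = 3 \left(-10 + 6 + 72\right) = 3 \cdot 68 = 204$)
$-1 + w 16 = -1 + 204 \cdot 16 = -1 + 3264 = 3263$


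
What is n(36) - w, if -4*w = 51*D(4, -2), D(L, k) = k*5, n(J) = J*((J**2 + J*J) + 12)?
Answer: 187233/2 ≈ 93617.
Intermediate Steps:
n(J) = J*(12 + 2*J**2) (n(J) = J*((J**2 + J**2) + 12) = J*(2*J**2 + 12) = J*(12 + 2*J**2))
D(L, k) = 5*k
w = 255/2 (w = -51*5*(-2)/4 = -51*(-10)/4 = -1/4*(-510) = 255/2 ≈ 127.50)
n(36) - w = 2*36*(6 + 36**2) - 1*255/2 = 2*36*(6 + 1296) - 255/2 = 2*36*1302 - 255/2 = 93744 - 255/2 = 187233/2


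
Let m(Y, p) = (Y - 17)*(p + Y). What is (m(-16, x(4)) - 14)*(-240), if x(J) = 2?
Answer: -107520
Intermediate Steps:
m(Y, p) = (-17 + Y)*(Y + p)
(m(-16, x(4)) - 14)*(-240) = (((-16)² - 17*(-16) - 17*2 - 16*2) - 14)*(-240) = ((256 + 272 - 34 - 32) - 14)*(-240) = (462 - 14)*(-240) = 448*(-240) = -107520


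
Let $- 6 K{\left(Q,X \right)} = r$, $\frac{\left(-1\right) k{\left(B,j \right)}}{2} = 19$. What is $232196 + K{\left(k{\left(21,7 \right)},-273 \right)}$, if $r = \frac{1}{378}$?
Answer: $\frac{526620527}{2268} \approx 2.322 \cdot 10^{5}$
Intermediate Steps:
$k{\left(B,j \right)} = -38$ ($k{\left(B,j \right)} = \left(-2\right) 19 = -38$)
$r = \frac{1}{378} \approx 0.0026455$
$K{\left(Q,X \right)} = - \frac{1}{2268}$ ($K{\left(Q,X \right)} = \left(- \frac{1}{6}\right) \frac{1}{378} = - \frac{1}{2268}$)
$232196 + K{\left(k{\left(21,7 \right)},-273 \right)} = 232196 - \frac{1}{2268} = \frac{526620527}{2268}$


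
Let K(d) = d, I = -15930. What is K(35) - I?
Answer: 15965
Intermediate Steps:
K(35) - I = 35 - 1*(-15930) = 35 + 15930 = 15965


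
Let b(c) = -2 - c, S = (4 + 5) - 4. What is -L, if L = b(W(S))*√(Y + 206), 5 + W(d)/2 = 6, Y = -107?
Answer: 12*√11 ≈ 39.799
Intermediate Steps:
S = 5 (S = 9 - 4 = 5)
W(d) = 2 (W(d) = -10 + 2*6 = -10 + 12 = 2)
L = -12*√11 (L = (-2 - 1*2)*√(-107 + 206) = (-2 - 2)*√99 = -12*√11 ≈ -39.799)
-L = -(-12)*√11 = 12*√11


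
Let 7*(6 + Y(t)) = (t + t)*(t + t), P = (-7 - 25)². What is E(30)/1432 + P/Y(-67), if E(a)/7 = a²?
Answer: 15390347/3206606 ≈ 4.7996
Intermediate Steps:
P = 1024 (P = (-32)² = 1024)
E(a) = 7*a²
Y(t) = -6 + 4*t²/7 (Y(t) = -6 + ((t + t)*(t + t))/7 = -6 + ((2*t)*(2*t))/7 = -6 + (4*t²)/7 = -6 + 4*t²/7)
E(30)/1432 + P/Y(-67) = (7*30²)/1432 + 1024/(-6 + (4/7)*(-67)²) = (7*900)*(1/1432) + 1024/(-6 + (4/7)*4489) = 6300*(1/1432) + 1024/(-6 + 17956/7) = 1575/358 + 1024/(17914/7) = 1575/358 + 1024*(7/17914) = 1575/358 + 3584/8957 = 15390347/3206606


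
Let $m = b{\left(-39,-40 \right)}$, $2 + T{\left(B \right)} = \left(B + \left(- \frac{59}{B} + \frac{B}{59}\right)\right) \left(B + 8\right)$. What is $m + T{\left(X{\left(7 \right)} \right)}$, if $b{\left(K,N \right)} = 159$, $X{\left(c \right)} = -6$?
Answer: $\frac{29110}{177} \approx 164.46$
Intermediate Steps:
$T{\left(B \right)} = -2 + \left(8 + B\right) \left(- \frac{59}{B} + \frac{60 B}{59}\right)$ ($T{\left(B \right)} = -2 + \left(B + \left(- \frac{59}{B} + \frac{B}{59}\right)\right) \left(B + 8\right) = -2 + \left(B + \left(- \frac{59}{B} + B \frac{1}{59}\right)\right) \left(8 + B\right) = -2 + \left(B + \left(- \frac{59}{B} + \frac{B}{59}\right)\right) \left(8 + B\right) = -2 + \left(- \frac{59}{B} + \frac{60 B}{59}\right) \left(8 + B\right) = -2 + \left(8 + B\right) \left(- \frac{59}{B} + \frac{60 B}{59}\right)$)
$m = 159$
$m + T{\left(X{\left(7 \right)} \right)} = 159 + \frac{-27848 - 6 \left(-3599 + 60 \left(-6\right)^{2} + 480 \left(-6\right)\right)}{59 \left(-6\right)} = 159 + \frac{1}{59} \left(- \frac{1}{6}\right) \left(-27848 - 6 \left(-3599 + 60 \cdot 36 - 2880\right)\right) = 159 + \frac{1}{59} \left(- \frac{1}{6}\right) \left(-27848 - 6 \left(-3599 + 2160 - 2880\right)\right) = 159 + \frac{1}{59} \left(- \frac{1}{6}\right) \left(-27848 - -25914\right) = 159 + \frac{1}{59} \left(- \frac{1}{6}\right) \left(-27848 + 25914\right) = 159 + \frac{1}{59} \left(- \frac{1}{6}\right) \left(-1934\right) = 159 + \frac{967}{177} = \frac{29110}{177}$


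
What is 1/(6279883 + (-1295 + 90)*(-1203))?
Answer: 1/7729498 ≈ 1.2937e-7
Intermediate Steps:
1/(6279883 + (-1295 + 90)*(-1203)) = 1/(6279883 - 1205*(-1203)) = 1/(6279883 + 1449615) = 1/7729498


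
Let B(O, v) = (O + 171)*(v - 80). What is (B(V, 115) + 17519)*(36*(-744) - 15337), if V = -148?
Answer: -771825204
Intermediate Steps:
B(O, v) = (-80 + v)*(171 + O) (B(O, v) = (171 + O)*(-80 + v) = (-80 + v)*(171 + O))
(B(V, 115) + 17519)*(36*(-744) - 15337) = ((-13680 - 80*(-148) + 171*115 - 148*115) + 17519)*(36*(-744) - 15337) = ((-13680 + 11840 + 19665 - 17020) + 17519)*(-26784 - 15337) = (805 + 17519)*(-42121) = 18324*(-42121) = -771825204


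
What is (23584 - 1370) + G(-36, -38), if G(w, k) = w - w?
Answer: 22214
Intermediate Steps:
G(w, k) = 0
(23584 - 1370) + G(-36, -38) = (23584 - 1370) + 0 = 22214 + 0 = 22214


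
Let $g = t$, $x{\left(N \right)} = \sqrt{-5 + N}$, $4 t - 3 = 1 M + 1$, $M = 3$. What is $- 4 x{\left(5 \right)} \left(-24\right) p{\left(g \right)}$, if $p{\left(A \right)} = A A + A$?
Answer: $0$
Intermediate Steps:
$t = \frac{7}{4}$ ($t = \frac{3}{4} + \frac{1 \cdot 3 + 1}{4} = \frac{3}{4} + \frac{3 + 1}{4} = \frac{3}{4} + \frac{1}{4} \cdot 4 = \frac{3}{4} + 1 = \frac{7}{4} \approx 1.75$)
$g = \frac{7}{4} \approx 1.75$
$p{\left(A \right)} = A + A^{2}$ ($p{\left(A \right)} = A^{2} + A = A + A^{2}$)
$- 4 x{\left(5 \right)} \left(-24\right) p{\left(g \right)} = - 4 \sqrt{-5 + 5} \left(-24\right) \frac{7 \left(1 + \frac{7}{4}\right)}{4} = - 4 \sqrt{0} \left(-24\right) \frac{7}{4} \cdot \frac{11}{4} = \left(-4\right) 0 \left(-24\right) \frac{77}{16} = 0 \left(-24\right) \frac{77}{16} = 0 \cdot \frac{77}{16} = 0$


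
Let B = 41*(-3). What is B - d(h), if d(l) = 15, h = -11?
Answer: -138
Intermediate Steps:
B = -123
B - d(h) = -123 - 1*15 = -123 - 15 = -138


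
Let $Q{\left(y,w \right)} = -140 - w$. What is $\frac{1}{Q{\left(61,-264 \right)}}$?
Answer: $\frac{1}{124} \approx 0.0080645$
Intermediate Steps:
$\frac{1}{Q{\left(61,-264 \right)}} = \frac{1}{-140 - -264} = \frac{1}{-140 + 264} = \frac{1}{124}$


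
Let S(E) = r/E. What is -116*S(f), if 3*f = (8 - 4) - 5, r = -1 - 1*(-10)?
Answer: 3132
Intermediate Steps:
r = 9 (r = -1 + 10 = 9)
f = -⅓ (f = ((8 - 4) - 5)/3 = (4 - 5)/3 = (⅓)*(-1) = -⅓ ≈ -0.33333)
S(E) = 9/E
-116*S(f) = -1044/(-⅓) = -1044*(-3) = -116*(-27) = 3132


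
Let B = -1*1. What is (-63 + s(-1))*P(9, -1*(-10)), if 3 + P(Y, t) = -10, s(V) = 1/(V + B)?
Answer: 1651/2 ≈ 825.50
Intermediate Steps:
B = -1
s(V) = 1/(-1 + V) (s(V) = 1/(V - 1) = 1/(-1 + V))
P(Y, t) = -13 (P(Y, t) = -3 - 10 = -13)
(-63 + s(-1))*P(9, -1*(-10)) = (-63 + 1/(-1 - 1))*(-13) = (-63 + 1/(-2))*(-13) = (-63 - ½)*(-13) = -127/2*(-13) = 1651/2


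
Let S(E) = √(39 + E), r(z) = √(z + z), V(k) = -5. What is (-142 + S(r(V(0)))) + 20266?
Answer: 20124 + √(39 + I*√10) ≈ 20130.0 + 0.25298*I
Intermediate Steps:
r(z) = √2*√z (r(z) = √(2*z) = √2*√z)
(-142 + S(r(V(0)))) + 20266 = (-142 + √(39 + √2*√(-5))) + 20266 = (-142 + √(39 + √2*(I*√5))) + 20266 = (-142 + √(39 + I*√10)) + 20266 = 20124 + √(39 + I*√10)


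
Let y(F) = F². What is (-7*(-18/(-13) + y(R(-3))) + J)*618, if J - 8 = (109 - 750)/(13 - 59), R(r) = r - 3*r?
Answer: -44302875/299 ≈ -1.4817e+5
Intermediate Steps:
R(r) = -2*r
J = 1009/46 (J = 8 + (109 - 750)/(13 - 59) = 8 - 641/(-46) = 8 - 641*(-1/46) = 8 + 641/46 = 1009/46 ≈ 21.935)
(-7*(-18/(-13) + y(R(-3))) + J)*618 = (-7*(-18/(-13) + (-2*(-3))²) + 1009/46)*618 = (-7*(-18*(-1/13) + 6²) + 1009/46)*618 = (-7*(18/13 + 36) + 1009/46)*618 = (-7*486/13 + 1009/46)*618 = (-3402/13 + 1009/46)*618 = -143375/598*618 = -44302875/299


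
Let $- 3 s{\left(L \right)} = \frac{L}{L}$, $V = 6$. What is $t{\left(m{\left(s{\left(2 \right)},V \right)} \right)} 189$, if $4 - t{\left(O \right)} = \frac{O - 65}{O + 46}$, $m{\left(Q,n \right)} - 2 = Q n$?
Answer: $\frac{47061}{46} \approx 1023.1$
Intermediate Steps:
$s{\left(L \right)} = - \frac{1}{3}$ ($s{\left(L \right)} = - \frac{L \frac{1}{L}}{3} = \left(- \frac{1}{3}\right) 1 = - \frac{1}{3}$)
$m{\left(Q,n \right)} = 2 + Q n$
$t{\left(O \right)} = 4 - \frac{-65 + O}{46 + O}$ ($t{\left(O \right)} = 4 - \frac{O - 65}{O + 46} = 4 - \frac{-65 + O}{46 + O}$)
$t{\left(m{\left(s{\left(2 \right)},V \right)} \right)} 189 = \frac{3 \left(83 + \left(2 - 2\right)\right)}{46 + \left(2 - 2\right)} 189 = \frac{3 \left(83 + 0\right)}{46 + 0} \cdot 189 = 3 \cdot \frac{1}{46} \cdot 83 \cdot 189 = \frac{249}{46} \cdot 189 = \frac{47061}{46}$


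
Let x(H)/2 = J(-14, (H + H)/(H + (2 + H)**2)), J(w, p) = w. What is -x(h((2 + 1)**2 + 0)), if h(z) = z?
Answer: 28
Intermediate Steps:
x(H) = -28 (x(H) = 2*(-14) = -28)
-x(h((2 + 1)**2 + 0)) = -1*(-28) = 28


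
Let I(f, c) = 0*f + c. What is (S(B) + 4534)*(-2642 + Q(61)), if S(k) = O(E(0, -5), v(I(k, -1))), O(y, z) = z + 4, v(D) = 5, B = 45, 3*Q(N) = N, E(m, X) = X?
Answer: -35730695/3 ≈ -1.1910e+7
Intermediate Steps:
Q(N) = N/3
I(f, c) = c (I(f, c) = 0 + c = c)
O(y, z) = 4 + z
S(k) = 9 (S(k) = 4 + 5 = 9)
(S(B) + 4534)*(-2642 + Q(61)) = (9 + 4534)*(-2642 + (⅓)*61) = 4543*(-2642 + 61/3) = 4543*(-7865/3) = -35730695/3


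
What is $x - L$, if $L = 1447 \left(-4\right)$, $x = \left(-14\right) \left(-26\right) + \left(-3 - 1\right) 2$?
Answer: $6144$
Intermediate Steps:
$x = 356$ ($x = 364 - 8 = 356$)
$L = -5788$
$x - L = 356 - -5788 = 356 + 5788 = 6144$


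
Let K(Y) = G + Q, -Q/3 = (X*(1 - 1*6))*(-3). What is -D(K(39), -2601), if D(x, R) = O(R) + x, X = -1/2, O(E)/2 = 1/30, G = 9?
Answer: -947/30 ≈ -31.567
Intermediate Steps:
O(E) = 1/15 (O(E) = 2/30 = 2*(1/30) = 1/15)
X = -1/2 (X = -1*1/2 = -1/2 ≈ -0.50000)
Q = 45/2 (Q = -3*(-(1 - 1*6)/2)*(-3) = -3*(-(1 - 6)/2)*(-3) = -3*(-1/2*(-5))*(-3) = -15*(-3)/2 = -3*(-15/2) = 45/2 ≈ 22.500)
K(Y) = 63/2 (K(Y) = 9 + 45/2 = 63/2)
D(x, R) = 1/15 + x
-D(K(39), -2601) = -(1/15 + 63/2) = -1*947/30 = -947/30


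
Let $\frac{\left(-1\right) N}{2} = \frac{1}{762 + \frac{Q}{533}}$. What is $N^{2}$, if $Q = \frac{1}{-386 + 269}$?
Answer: $\frac{15555577284}{2258063059084561} \approx 6.8889 \cdot 10^{-6}$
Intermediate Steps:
$Q = - \frac{1}{117}$ ($Q = \frac{1}{-117} = - \frac{1}{117} \approx -0.008547$)
$N = - \frac{124722}{47519081}$ ($N = - \frac{2}{762 - \frac{1}{117 \cdot 533}} = - \frac{2}{762 - \frac{1}{62361}} = - \frac{2}{\frac{47519081}{62361}} = \left(-2\right) \frac{62361}{47519081} = - \frac{124722}{47519081} \approx -0.0026247$)
$N^{2} = \left(- \frac{124722}{47519081}\right)^{2} = \frac{15555577284}{2258063059084561}$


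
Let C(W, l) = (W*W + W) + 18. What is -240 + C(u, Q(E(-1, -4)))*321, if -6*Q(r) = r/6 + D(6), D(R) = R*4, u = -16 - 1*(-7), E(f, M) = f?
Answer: 28650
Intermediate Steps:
u = -9 (u = -16 + 7 = -9)
D(R) = 4*R
Q(r) = -4 - r/36 (Q(r) = -(r/6 + 4*6)/6 = -(r*(1/6) + 24)/6 = -(r/6 + 24)/6 = -(24 + r/6)/6 = -4 - r/36)
C(W, l) = 18 + W + W**2 (C(W, l) = (W**2 + W) + 18 = (W + W**2) + 18 = 18 + W + W**2)
-240 + C(u, Q(E(-1, -4)))*321 = -240 + (18 - 9 + (-9)**2)*321 = -240 + (18 - 9 + 81)*321 = -240 + 90*321 = -240 + 28890 = 28650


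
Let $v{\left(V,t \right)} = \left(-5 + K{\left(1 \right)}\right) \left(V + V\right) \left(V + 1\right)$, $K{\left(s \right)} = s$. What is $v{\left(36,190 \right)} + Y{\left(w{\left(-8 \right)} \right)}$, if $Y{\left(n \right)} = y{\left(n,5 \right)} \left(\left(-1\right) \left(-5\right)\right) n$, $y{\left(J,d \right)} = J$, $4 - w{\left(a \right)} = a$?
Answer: $-9936$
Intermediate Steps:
$w{\left(a \right)} = 4 - a$
$v{\left(V,t \right)} = - 8 V \left(1 + V\right)$ ($v{\left(V,t \right)} = \left(-5 + 1\right) \left(V + V\right) \left(V + 1\right) = - 4 \cdot 2 V \left(1 + V\right) = - 8 V \left(1 + V\right)$)
$Y{\left(n \right)} = 5 n^{2}$ ($Y{\left(n \right)} = n \left(\left(-1\right) \left(-5\right)\right) n = n 5 n = 5 n n = 5 n^{2}$)
$v{\left(36,190 \right)} + Y{\left(w{\left(-8 \right)} \right)} = 8 \cdot 36 \left(-1 - 36\right) + 5 \left(4 - -8\right)^{2} = 8 \cdot 36 \left(-1 - 36\right) + 5 \left(4 + 8\right)^{2} = 8 \cdot 36 \left(-37\right) + 5 \cdot 12^{2} = -10656 + 5 \cdot 144 = -10656 + 720 = -9936$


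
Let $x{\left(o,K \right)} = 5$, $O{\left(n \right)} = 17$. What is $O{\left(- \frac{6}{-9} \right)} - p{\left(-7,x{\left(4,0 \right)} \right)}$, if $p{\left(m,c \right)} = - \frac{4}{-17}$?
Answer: $\frac{285}{17} \approx 16.765$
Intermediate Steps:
$p{\left(m,c \right)} = \frac{4}{17}$ ($p{\left(m,c \right)} = \left(-4\right) \left(- \frac{1}{17}\right) = \frac{4}{17}$)
$O{\left(- \frac{6}{-9} \right)} - p{\left(-7,x{\left(4,0 \right)} \right)} = 17 - \frac{4}{17} = \frac{285}{17}$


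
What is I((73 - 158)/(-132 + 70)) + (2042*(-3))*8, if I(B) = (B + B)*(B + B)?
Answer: -47089463/961 ≈ -49001.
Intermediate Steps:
I(B) = 4*B**2 (I(B) = (2*B)*(2*B) = 4*B**2)
I((73 - 158)/(-132 + 70)) + (2042*(-3))*8 = 4*((73 - 158)/(-132 + 70))**2 + (2042*(-3))*8 = 4*(-85/(-62))**2 - 6126*8 = 4*(-85*(-1/62))**2 - 49008 = 4*(85/62)**2 - 49008 = 4*(7225/3844) - 49008 = 7225/961 - 49008 = -47089463/961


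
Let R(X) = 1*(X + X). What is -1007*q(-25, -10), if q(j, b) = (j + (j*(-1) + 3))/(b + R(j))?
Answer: 1007/20 ≈ 50.350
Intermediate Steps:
R(X) = 2*X (R(X) = 1*(2*X) = 2*X)
q(j, b) = 3/(b + 2*j) (q(j, b) = (j + (j*(-1) + 3))/(b + 2*j) = (j + (-j + 3))/(b + 2*j) = (j + (3 - j))/(b + 2*j) = 3/(b + 2*j))
-1007*q(-25, -10) = -3021/(-10 + 2*(-25)) = -3021/(-10 - 50) = -3021/(-60) = -3021*(-1)/60 = -1007*(-1/20) = 1007/20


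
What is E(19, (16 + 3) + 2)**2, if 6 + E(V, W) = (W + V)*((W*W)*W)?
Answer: 137221348356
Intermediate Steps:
E(V, W) = -6 + W**3*(V + W) (E(V, W) = -6 + (W + V)*((W*W)*W) = -6 + (V + W)*(W**2*W) = -6 + (V + W)*W**3 = -6 + W**3*(V + W))
E(19, (16 + 3) + 2)**2 = (-6 + ((16 + 3) + 2)**4 + 19*((16 + 3) + 2)**3)**2 = (-6 + (19 + 2)**4 + 19*(19 + 2)**3)**2 = (-6 + 21**4 + 19*21**3)**2 = (-6 + 194481 + 19*9261)**2 = (-6 + 194481 + 175959)**2 = 370434**2 = 137221348356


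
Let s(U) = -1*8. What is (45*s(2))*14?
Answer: -5040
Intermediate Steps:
s(U) = -8
(45*s(2))*14 = (45*(-8))*14 = -360*14 = -5040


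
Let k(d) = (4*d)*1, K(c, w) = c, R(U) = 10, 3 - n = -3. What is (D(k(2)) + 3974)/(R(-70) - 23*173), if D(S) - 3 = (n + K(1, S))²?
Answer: -1342/1323 ≈ -1.0144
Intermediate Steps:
n = 6 (n = 3 - 1*(-3) = 3 + 3 = 6)
k(d) = 4*d
D(S) = 52 (D(S) = 3 + (6 + 1)² = 3 + 7² = 3 + 49 = 52)
(D(k(2)) + 3974)/(R(-70) - 23*173) = (52 + 3974)/(10 - 23*173) = 4026/(10 - 3979) = 4026/(-3969) = 4026*(-1/3969) = -1342/1323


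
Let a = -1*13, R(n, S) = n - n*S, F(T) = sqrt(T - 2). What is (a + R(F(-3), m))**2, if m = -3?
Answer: 89 - 104*I*sqrt(5) ≈ 89.0 - 232.55*I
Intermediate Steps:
F(T) = sqrt(-2 + T)
R(n, S) = n - S*n
a = -13
(a + R(F(-3), m))**2 = (-13 + sqrt(-2 - 3)*(1 - 1*(-3)))**2 = (-13 + sqrt(-5)*(1 + 3))**2 = (-13 + (I*sqrt(5))*4)**2 = (-13 + 4*I*sqrt(5))**2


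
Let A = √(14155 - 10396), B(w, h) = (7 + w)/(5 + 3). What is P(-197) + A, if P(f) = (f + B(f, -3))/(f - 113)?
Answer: 883/1240 + √3759 ≈ 62.023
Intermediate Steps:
B(w, h) = 7/8 + w/8 (B(w, h) = (7 + w)/8 = (7 + w)*(⅛) = 7/8 + w/8)
P(f) = (7/8 + 9*f/8)/(-113 + f) (P(f) = (f + (7/8 + f/8))/(f - 113) = (7/8 + 9*f/8)/(-113 + f))
A = √3759 ≈ 61.311
P(-197) + A = (7 + 9*(-197))/(8*(-113 - 197)) + √3759 = (⅛)*(7 - 1773)/(-310) + √3759 = (⅛)*(-1/310)*(-1766) + √3759 = 883/1240 + √3759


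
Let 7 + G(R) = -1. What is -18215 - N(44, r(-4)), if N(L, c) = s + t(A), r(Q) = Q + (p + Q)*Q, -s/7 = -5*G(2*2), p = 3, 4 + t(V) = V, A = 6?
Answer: -17937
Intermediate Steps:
t(V) = -4 + V
G(R) = -8 (G(R) = -7 - 1 = -8)
s = -280 (s = -(-35)*(-8) = -7*40 = -280)
r(Q) = Q + Q*(3 + Q) (r(Q) = Q + (3 + Q)*Q = Q + Q*(3 + Q))
N(L, c) = -278 (N(L, c) = -280 + (-4 + 6) = -280 + 2 = -278)
-18215 - N(44, r(-4)) = -18215 - 1*(-278) = -18215 + 278 = -17937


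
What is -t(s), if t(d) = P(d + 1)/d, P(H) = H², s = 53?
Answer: -2916/53 ≈ -55.019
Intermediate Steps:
t(d) = (1 + d)²/d (t(d) = (d + 1)²/d = (1 + d)²/d)
-t(s) = -(1 + 53)²/53 = -54²/53 = -2916/53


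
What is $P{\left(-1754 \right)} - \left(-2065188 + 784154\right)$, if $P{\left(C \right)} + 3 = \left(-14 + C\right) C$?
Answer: $4382103$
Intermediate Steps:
$P{\left(C \right)} = -3 + C \left(-14 + C\right)$ ($P{\left(C \right)} = -3 + \left(-14 + C\right) C = -3 + C \left(-14 + C\right)$)
$P{\left(-1754 \right)} - \left(-2065188 + 784154\right) = \left(-3 + \left(-1754\right)^{2} - -24556\right) - \left(-2065188 + 784154\right) = \left(-3 + 3076516 + 24556\right) - -1281034 = 3101069 + 1281034 = 4382103$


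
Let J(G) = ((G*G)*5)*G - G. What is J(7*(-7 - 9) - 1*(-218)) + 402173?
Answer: 6357147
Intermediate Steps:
J(G) = -G + 5*G³ (J(G) = (G²*5)*G - G = (5*G²)*G - G = 5*G³ - G = -G + 5*G³)
J(7*(-7 - 9) - 1*(-218)) + 402173 = (-(7*(-7 - 9) - 1*(-218)) + 5*(7*(-7 - 9) - 1*(-218))³) + 402173 = (-(7*(-16) + 218) + 5*(7*(-16) + 218)³) + 402173 = (-(-112 + 218) + 5*(-112 + 218)³) + 402173 = (-1*106 + 5*106³) + 402173 = (-106 + 5*1191016) + 402173 = (-106 + 5955080) + 402173 = 5954974 + 402173 = 6357147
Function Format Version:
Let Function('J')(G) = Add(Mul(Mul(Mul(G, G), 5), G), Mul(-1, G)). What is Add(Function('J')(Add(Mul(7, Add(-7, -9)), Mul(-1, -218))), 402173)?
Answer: 6357147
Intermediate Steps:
Function('J')(G) = Add(Mul(-1, G), Mul(5, Pow(G, 3))) (Function('J')(G) = Add(Mul(Mul(Pow(G, 2), 5), G), Mul(-1, G)) = Add(Mul(Mul(5, Pow(G, 2)), G), Mul(-1, G)) = Add(Mul(5, Pow(G, 3)), Mul(-1, G)) = Add(Mul(-1, G), Mul(5, Pow(G, 3))))
Add(Function('J')(Add(Mul(7, Add(-7, -9)), Mul(-1, -218))), 402173) = Add(Add(Mul(-1, Add(Mul(7, Add(-7, -9)), Mul(-1, -218))), Mul(5, Pow(Add(Mul(7, Add(-7, -9)), Mul(-1, -218)), 3))), 402173) = Add(Add(Mul(-1, Add(Mul(7, -16), 218)), Mul(5, Pow(Add(Mul(7, -16), 218), 3))), 402173) = Add(Add(Mul(-1, Add(-112, 218)), Mul(5, Pow(Add(-112, 218), 3))), 402173) = Add(Add(Mul(-1, 106), Mul(5, Pow(106, 3))), 402173) = Add(Add(-106, Mul(5, 1191016)), 402173) = Add(Add(-106, 5955080), 402173) = Add(5954974, 402173) = 6357147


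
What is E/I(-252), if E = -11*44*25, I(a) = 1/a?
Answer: 3049200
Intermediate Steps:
E = -12100 (E = -484*25 = -12100)
E/I(-252) = -12100/(1/(-252)) = -12100/(-1/252) = -12100*(-252) = 3049200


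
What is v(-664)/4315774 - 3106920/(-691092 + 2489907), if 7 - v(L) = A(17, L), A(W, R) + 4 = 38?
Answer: -893920874939/517551933854 ≈ -1.7272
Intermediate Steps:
A(W, R) = 34 (A(W, R) = -4 + 38 = 34)
v(L) = -27 (v(L) = 7 - 1*34 = 7 - 34 = -27)
v(-664)/4315774 - 3106920/(-691092 + 2489907) = -27/4315774 - 3106920/(-691092 + 2489907) = -27*1/4315774 - 3106920/1798815 = -27/4315774 - 3106920*1/1798815 = -27/4315774 - 207128/119921 = -893920874939/517551933854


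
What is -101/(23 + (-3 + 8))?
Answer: -101/28 ≈ -3.6071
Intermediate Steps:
-101/(23 + (-3 + 8)) = -101/(23 + 5) = -101/28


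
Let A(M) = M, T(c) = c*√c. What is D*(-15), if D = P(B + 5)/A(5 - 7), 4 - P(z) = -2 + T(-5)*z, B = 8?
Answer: 45 + 975*I*√5/2 ≈ 45.0 + 1090.1*I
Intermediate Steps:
T(c) = c^(3/2)
P(z) = 6 + 5*I*z*√5 (P(z) = 4 - (-2 + (-5)^(3/2)*z) = 4 - (-2 + (-5*I*√5)*z) = 4 - (-2 - 5*I*z*√5) = 4 + (2 + 5*I*z*√5) = 6 + 5*I*z*√5)
D = -3 - 65*I*√5/2 (D = (6 + 5*I*(8 + 5)*√5)/(5 - 7) = (6 + 5*I*13*√5)/(-2) = (6 + 65*I*√5)*(-½) = -3 - 65*I*√5/2 ≈ -3.0 - 72.672*I)
D*(-15) = (-3 - 65*I*√5/2)*(-15) = 45 + 975*I*√5/2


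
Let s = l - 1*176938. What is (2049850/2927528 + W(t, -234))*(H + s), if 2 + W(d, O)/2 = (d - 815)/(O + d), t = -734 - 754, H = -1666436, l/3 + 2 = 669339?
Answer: -6175410776403/60014324 ≈ -1.0290e+5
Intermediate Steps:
l = 2008011 (l = -6 + 3*669339 = -6 + 2008017 = 2008011)
t = -1488
W(d, O) = -4 + 2*(-815 + d)/(O + d) (W(d, O) = -4 + 2*((d - 815)/(O + d)) = -4 + 2*((-815 + d)/(O + d)) = -4 + 2*(-815 + d)/(O + d))
s = 1831073 (s = 2008011 - 1*176938 = 2008011 - 176938 = 1831073)
(2049850/2927528 + W(t, -234))*(H + s) = (2049850/2927528 + 2*(-815 - 1*(-1488) - 2*(-234))/(-234 - 1488))*(-1666436 + 1831073) = (2049850*(1/2927528) + 2*(-815 + 1488 + 468)/(-1722))*164637 = (1024925/1463764 + 2*(-1/1722)*1141)*164637 = (1024925/1463764 - 163/123)*164637 = -112527757/180042972*164637 = -6175410776403/60014324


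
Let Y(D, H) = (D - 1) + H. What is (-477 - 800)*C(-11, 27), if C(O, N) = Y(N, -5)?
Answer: -26817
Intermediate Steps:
Y(D, H) = -1 + D + H (Y(D, H) = (-1 + D) + H = -1 + D + H)
C(O, N) = -6 + N (C(O, N) = -1 + N - 5 = -6 + N)
(-477 - 800)*C(-11, 27) = (-477 - 800)*(-6 + 27) = -1277*21 = -26817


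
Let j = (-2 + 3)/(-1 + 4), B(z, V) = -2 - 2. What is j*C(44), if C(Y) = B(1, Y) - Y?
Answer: -16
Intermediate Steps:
B(z, V) = -4
C(Y) = -4 - Y
j = 1/3 ≈ 0.33333
j*C(44) = (-4 - 1*44)/3 = (-4 - 44)/3 = (1/3)*(-48) = -16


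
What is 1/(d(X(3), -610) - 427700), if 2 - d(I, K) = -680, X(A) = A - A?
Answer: -1/427018 ≈ -2.3418e-6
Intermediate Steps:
X(A) = 0
d(I, K) = 682 (d(I, K) = 2 - 1*(-680) = 2 + 680 = 682)
1/(d(X(3), -610) - 427700) = 1/(682 - 427700) = 1/(-427018) = -1/427018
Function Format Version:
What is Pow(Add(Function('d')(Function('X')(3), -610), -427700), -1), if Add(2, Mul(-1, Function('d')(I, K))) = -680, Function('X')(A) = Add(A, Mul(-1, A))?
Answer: Rational(-1, 427018) ≈ -2.3418e-6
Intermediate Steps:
Function('X')(A) = 0
Function('d')(I, K) = 682 (Function('d')(I, K) = Add(2, Mul(-1, -680)) = Add(2, 680) = 682)
Pow(Add(Function('d')(Function('X')(3), -610), -427700), -1) = Pow(Add(682, -427700), -1) = Pow(-427018, -1) = Rational(-1, 427018)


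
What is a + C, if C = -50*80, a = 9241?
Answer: 5241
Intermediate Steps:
C = -4000
a + C = 9241 - 4000 = 5241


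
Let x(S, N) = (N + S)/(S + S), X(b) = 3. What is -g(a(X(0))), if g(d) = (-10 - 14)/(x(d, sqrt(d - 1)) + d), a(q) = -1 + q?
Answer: 96/11 ≈ 8.7273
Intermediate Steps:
x(S, N) = (N + S)/(2*S) (x(S, N) = (N + S)/((2*S)) = (N + S)*(1/(2*S)) = (N + S)/(2*S))
g(d) = -24/(d + (d + sqrt(-1 + d))/(2*d)) (g(d) = (-10 - 14)/((sqrt(d - 1) + d)/(2*d) + d) = -24/((sqrt(-1 + d) + d)/(2*d) + d) = -24/((d + sqrt(-1 + d))/(2*d) + d) = -24/(d + (d + sqrt(-1 + d))/(2*d)))
-g(a(X(0))) = -(-48)*(-1 + 3)/((-1 + 3) + sqrt(-1 + (-1 + 3)) + 2*(-1 + 3)**2) = -(-48)*2/(2 + sqrt(-1 + 2) + 2*2**2) = -(-48)*2/(2 + sqrt(1) + 2*4) = -(-48)*2/(2 + 1 + 8) = -(-48)*2/11 = -1*(-96/11) = 96/11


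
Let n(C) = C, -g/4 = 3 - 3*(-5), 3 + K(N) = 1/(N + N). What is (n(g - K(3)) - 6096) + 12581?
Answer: 38495/6 ≈ 6415.8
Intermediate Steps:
K(N) = -3 + 1/(2*N) (K(N) = -3 + 1/(N + N) = -3 + 1/(2*N))
g = -72 (g = -4*(3 - 3*(-5)) = -4*(3 + 15) = -4*18 = -72)
(n(g - K(3)) - 6096) + 12581 = ((-72 - (-3 + (½)/3)) - 6096) + 12581 = ((-72 - (-3 + (½)*(⅓))) - 6096) + 12581 = ((-72 - (-3 + ⅙)) - 6096) + 12581 = ((-72 - 1*(-17/6)) - 6096) + 12581 = ((-72 + 17/6) - 6096) + 12581 = (-415/6 - 6096) + 12581 = -36991/6 + 12581 = 38495/6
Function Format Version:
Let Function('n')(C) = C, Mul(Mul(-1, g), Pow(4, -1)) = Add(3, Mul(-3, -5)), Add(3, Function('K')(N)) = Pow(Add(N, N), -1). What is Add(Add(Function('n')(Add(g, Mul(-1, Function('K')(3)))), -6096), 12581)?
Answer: Rational(38495, 6) ≈ 6415.8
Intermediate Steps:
Function('K')(N) = Add(-3, Mul(Rational(1, 2), Pow(N, -1))) (Function('K')(N) = Add(-3, Pow(Add(N, N), -1)) = Add(-3, Pow(Mul(2, N), -1)) = Add(-3, Mul(Rational(1, 2), Pow(N, -1))))
g = -72 (g = Mul(-4, Add(3, Mul(-3, -5))) = Mul(-4, Add(3, 15)) = Mul(-4, 18) = -72)
Add(Add(Function('n')(Add(g, Mul(-1, Function('K')(3)))), -6096), 12581) = Add(Add(Add(-72, Mul(-1, Add(-3, Mul(Rational(1, 2), Pow(3, -1))))), -6096), 12581) = Add(Add(Add(-72, Mul(-1, Add(-3, Mul(Rational(1, 2), Rational(1, 3))))), -6096), 12581) = Add(Add(Add(-72, Mul(-1, Add(-3, Rational(1, 6)))), -6096), 12581) = Add(Add(Add(-72, Mul(-1, Rational(-17, 6))), -6096), 12581) = Add(Add(Add(-72, Rational(17, 6)), -6096), 12581) = Add(Add(Rational(-415, 6), -6096), 12581) = Add(Rational(-36991, 6), 12581) = Rational(38495, 6)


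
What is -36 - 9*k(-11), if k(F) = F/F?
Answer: -45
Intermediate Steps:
k(F) = 1
-36 - 9*k(-11) = -36 - 9*1 = -36 - 9 = -45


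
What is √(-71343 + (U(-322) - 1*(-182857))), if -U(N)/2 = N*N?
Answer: I*√95854 ≈ 309.6*I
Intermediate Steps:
U(N) = -2*N² (U(N) = -2*N*N = -2*N²)
√(-71343 + (U(-322) - 1*(-182857))) = √(-71343 + (-2*(-322)² - 1*(-182857))) = √(-71343 + (-2*103684 + 182857)) = √(-71343 + (-207368 + 182857)) = √(-71343 - 24511) = √(-95854) = I*√95854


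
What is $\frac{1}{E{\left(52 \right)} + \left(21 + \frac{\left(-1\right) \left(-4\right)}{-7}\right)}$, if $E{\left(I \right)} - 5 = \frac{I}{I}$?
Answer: $\frac{7}{185} \approx 0.037838$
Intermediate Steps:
$E{\left(I \right)} = 6$ ($E{\left(I \right)} = 5 + \frac{I}{I} = 5 + 1 = 6$)
$\frac{1}{E{\left(52 \right)} + \left(21 + \frac{\left(-1\right) \left(-4\right)}{-7}\right)} = \frac{1}{6 + \left(21 + \frac{\left(-1\right) \left(-4\right)}{-7}\right)} = \frac{1}{6 + \left(21 - \frac{4}{7}\right)} = \frac{1}{6 + \frac{143}{7}} = \frac{1}{\frac{185}{7}} = \frac{7}{185}$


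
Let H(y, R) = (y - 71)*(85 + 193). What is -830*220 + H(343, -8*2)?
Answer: -106984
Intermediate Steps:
H(y, R) = -19738 + 278*y (H(y, R) = (-71 + y)*278 = -19738 + 278*y)
-830*220 + H(343, -8*2) = -830*220 + (-19738 + 278*343) = -182600 + (-19738 + 95354) = -182600 + 75616 = -106984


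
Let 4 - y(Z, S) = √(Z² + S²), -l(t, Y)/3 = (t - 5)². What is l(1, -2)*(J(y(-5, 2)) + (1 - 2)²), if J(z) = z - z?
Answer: -48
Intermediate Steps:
l(t, Y) = -3*(-5 + t)² (l(t, Y) = -3*(t - 5)² = -3*(-5 + t)²)
y(Z, S) = 4 - √(S² + Z²) (y(Z, S) = 4 - √(Z² + S²) = 4 - √(S² + Z²))
J(z) = 0
l(1, -2)*(J(y(-5, 2)) + (1 - 2)²) = (-3*(-5 + 1)²)*(0 + (1 - 2)²) = (-3*(-4)²)*(0 + (-1)²) = (-3*16)*(0 + 1) = -48*1 = -48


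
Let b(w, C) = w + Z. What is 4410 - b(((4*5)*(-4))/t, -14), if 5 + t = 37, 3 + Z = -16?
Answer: 8863/2 ≈ 4431.5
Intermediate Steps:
Z = -19 (Z = -3 - 16 = -19)
t = 32 (t = -5 + 37 = 32)
b(w, C) = -19 + w (b(w, C) = w - 19 = -19 + w)
4410 - b(((4*5)*(-4))/t, -14) = 4410 - (-19 + ((4*5)*(-4))/32) = 4410 - (-19 + (20*(-4))*(1/32)) = 4410 - (-19 - 80*1/32) = 4410 - (-19 - 5/2) = 4410 - 1*(-43/2) = 4410 + 43/2 = 8863/2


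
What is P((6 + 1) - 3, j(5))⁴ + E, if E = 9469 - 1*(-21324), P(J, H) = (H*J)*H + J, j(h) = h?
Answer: 117016649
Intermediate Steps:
P(J, H) = J + J*H² (P(J, H) = J*H² + J = J + J*H²)
E = 30793 (E = 9469 + 21324 = 30793)
P((6 + 1) - 3, j(5))⁴ + E = (((6 + 1) - 3)*(1 + 5²))⁴ + 30793 = ((7 - 3)*(1 + 25))⁴ + 30793 = (4*26)⁴ + 30793 = 104⁴ + 30793 = 116985856 + 30793 = 117016649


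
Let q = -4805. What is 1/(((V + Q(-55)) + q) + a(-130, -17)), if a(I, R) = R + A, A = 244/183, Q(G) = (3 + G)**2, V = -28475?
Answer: -3/91775 ≈ -3.2689e-5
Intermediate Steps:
A = 4/3 (A = 244*(1/183) = 4/3 ≈ 1.3333)
a(I, R) = 4/3 + R (a(I, R) = R + 4/3 = 4/3 + R)
1/(((V + Q(-55)) + q) + a(-130, -17)) = 1/(((-28475 + (3 - 55)**2) - 4805) + (4/3 - 17)) = 1/(((-28475 + (-52)**2) - 4805) - 47/3) = 1/(((-28475 + 2704) - 4805) - 47/3) = 1/((-25771 - 4805) - 47/3) = 1/(-30576 - 47/3) = 1/(-91775/3) = -3/91775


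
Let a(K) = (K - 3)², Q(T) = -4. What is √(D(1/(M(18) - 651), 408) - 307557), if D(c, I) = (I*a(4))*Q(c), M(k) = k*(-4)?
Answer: I*√309189 ≈ 556.05*I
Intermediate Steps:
M(k) = -4*k
a(K) = (-3 + K)²
D(c, I) = -4*I (D(c, I) = (I*(-3 + 4)²)*(-4) = (I*1²)*(-4) = (I*1)*(-4) = I*(-4) = -4*I)
√(D(1/(M(18) - 651), 408) - 307557) = √(-4*408 - 307557) = √(-1632 - 307557) = √(-309189) = I*√309189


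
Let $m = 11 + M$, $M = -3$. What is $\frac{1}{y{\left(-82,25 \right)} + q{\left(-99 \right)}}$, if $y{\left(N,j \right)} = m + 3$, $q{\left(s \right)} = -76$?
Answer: $- \frac{1}{65} \approx -0.015385$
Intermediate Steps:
$m = 8$ ($m = 11 - 3 = 8$)
$y{\left(N,j \right)} = 11$ ($y{\left(N,j \right)} = 8 + 3 = 11$)
$\frac{1}{y{\left(-82,25 \right)} + q{\left(-99 \right)}} = \frac{1}{11 - 76} = \frac{1}{-65} = - \frac{1}{65}$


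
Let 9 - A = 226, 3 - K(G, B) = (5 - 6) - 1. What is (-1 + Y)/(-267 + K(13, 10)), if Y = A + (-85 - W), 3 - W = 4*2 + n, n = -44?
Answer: 171/131 ≈ 1.3053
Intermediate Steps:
K(G, B) = 5 (K(G, B) = 3 - ((5 - 6) - 1) = 3 - (-1 - 1) = 3 - 1*(-2) = 3 + 2 = 5)
W = 39 (W = 3 - (4*2 - 44) = 3 - (8 - 44) = 3 - 1*(-36) = 3 + 36 = 39)
A = -217 (A = 9 - 1*226 = 9 - 226 = -217)
Y = -341 (Y = -217 + (-85 - 1*39) = -217 + (-85 - 39) = -217 - 124 = -341)
(-1 + Y)/(-267 + K(13, 10)) = (-1 - 341)/(-267 + 5) = -342/(-262) = -342*(-1/262) = 171/131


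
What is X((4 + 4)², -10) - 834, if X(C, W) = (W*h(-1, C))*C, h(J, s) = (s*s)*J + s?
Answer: 2579646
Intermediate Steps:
h(J, s) = s + J*s² (h(J, s) = s²*J + s = J*s² + s = s + J*s²)
X(C, W) = W*C²*(1 - C) (X(C, W) = (W*(C*(1 - C)))*C = (C*W*(1 - C))*C = W*C²*(1 - C))
X((4 + 4)², -10) - 834 = -10*((4 + 4)²)²*(1 - (4 + 4)²) - 834 = -10*(8²)²*(1 - 1*8²) - 834 = -10*64²*(1 - 1*64) - 834 = -10*4096*(1 - 64) - 834 = -10*4096*(-63) - 834 = 2580480 - 834 = 2579646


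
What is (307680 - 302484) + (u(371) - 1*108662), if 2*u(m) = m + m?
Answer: -103095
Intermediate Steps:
u(m) = m (u(m) = (m + m)/2 = (2*m)/2 = m)
(307680 - 302484) + (u(371) - 1*108662) = (307680 - 302484) + (371 - 1*108662) = 5196 + (371 - 108662) = 5196 - 108291 = -103095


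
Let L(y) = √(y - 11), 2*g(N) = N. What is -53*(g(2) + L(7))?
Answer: -53 - 106*I ≈ -53.0 - 106.0*I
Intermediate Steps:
g(N) = N/2
L(y) = √(-11 + y)
-53*(g(2) + L(7)) = -53*((½)*2 + √(-11 + 7)) = -53*(1 + √(-4)) = -53*(1 + 2*I) = -53 - 106*I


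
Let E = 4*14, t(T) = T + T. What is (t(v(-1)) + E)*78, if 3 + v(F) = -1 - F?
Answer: 3900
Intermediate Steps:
v(F) = -4 - F (v(F) = -3 + (-1 - F) = -4 - F)
t(T) = 2*T
E = 56
(t(v(-1)) + E)*78 = (2*(-4 - 1*(-1)) + 56)*78 = (2*(-4 + 1) + 56)*78 = (2*(-3) + 56)*78 = (-6 + 56)*78 = 50*78 = 3900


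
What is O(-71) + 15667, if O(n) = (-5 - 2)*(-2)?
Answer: 15681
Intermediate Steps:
O(n) = 14 (O(n) = -7*(-2) = 14)
O(-71) + 15667 = 14 + 15667 = 15681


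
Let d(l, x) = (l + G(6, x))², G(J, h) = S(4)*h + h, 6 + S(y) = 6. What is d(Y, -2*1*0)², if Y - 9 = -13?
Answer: 256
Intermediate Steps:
Y = -4 (Y = 9 - 13 = -4)
S(y) = 0 (S(y) = -6 + 6 = 0)
G(J, h) = h (G(J, h) = 0*h + h = 0 + h = h)
d(l, x) = (l + x)²
d(Y, -2*1*0)² = ((-4 - 2*1*0)²)² = ((-4 - 2*0)²)² = ((-4 + 0)²)² = ((-4)²)² = 16² = 256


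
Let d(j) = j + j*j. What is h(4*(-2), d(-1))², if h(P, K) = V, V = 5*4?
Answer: 400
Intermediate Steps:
d(j) = j + j²
V = 20
h(P, K) = 20
h(4*(-2), d(-1))² = 20² = 400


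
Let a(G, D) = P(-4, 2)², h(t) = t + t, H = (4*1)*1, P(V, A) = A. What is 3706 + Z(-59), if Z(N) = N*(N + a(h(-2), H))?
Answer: 6951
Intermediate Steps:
H = 4 (H = 4*1 = 4)
h(t) = 2*t
a(G, D) = 4 (a(G, D) = 2² = 4)
Z(N) = N*(4 + N) (Z(N) = N*(N + 4) = N*(4 + N))
3706 + Z(-59) = 3706 - 59*(4 - 59) = 3706 - 59*(-55) = 3706 + 3245 = 6951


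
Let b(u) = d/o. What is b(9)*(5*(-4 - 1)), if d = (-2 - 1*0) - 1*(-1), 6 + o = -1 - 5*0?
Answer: -25/7 ≈ -3.5714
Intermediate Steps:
o = -7 (o = -6 + (-1 - 5*0) = -6 + (-1 - 1*0) = -6 + (-1 + 0) = -6 - 1 = -7)
d = -1 (d = (-2 + 0) + 1 = -2 + 1 = -1)
b(u) = ⅐ (b(u) = -1/(-7) = -1*(-⅐) = ⅐)
b(9)*(5*(-4 - 1)) = (5*(-4 - 1))/7 = (5*(-5))/7 = (⅐)*(-25) = -25/7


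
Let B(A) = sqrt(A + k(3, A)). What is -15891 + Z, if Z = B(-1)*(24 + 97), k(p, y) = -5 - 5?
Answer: -15891 + 121*I*sqrt(11) ≈ -15891.0 + 401.31*I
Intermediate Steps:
k(p, y) = -10
B(A) = sqrt(-10 + A) (B(A) = sqrt(A - 10) = sqrt(-10 + A))
Z = 121*I*sqrt(11) (Z = sqrt(-10 - 1)*(24 + 97) = sqrt(-11)*121 = (I*sqrt(11))*121 = 121*I*sqrt(11) ≈ 401.31*I)
-15891 + Z = -15891 + 121*I*sqrt(11)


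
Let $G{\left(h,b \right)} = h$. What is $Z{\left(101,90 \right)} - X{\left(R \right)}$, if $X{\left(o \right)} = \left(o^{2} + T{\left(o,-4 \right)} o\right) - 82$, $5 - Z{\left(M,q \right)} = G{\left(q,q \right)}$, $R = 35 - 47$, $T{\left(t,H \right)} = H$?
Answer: $-195$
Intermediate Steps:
$R = -12$
$Z{\left(M,q \right)} = 5 - q$
$X{\left(o \right)} = -82 + o^{2} - 4 o$ ($X{\left(o \right)} = \left(o^{2} - 4 o\right) - 82 = -82 + o^{2} - 4 o$)
$Z{\left(101,90 \right)} - X{\left(R \right)} = \left(5 - 90\right) - \left(-82 + \left(-12\right)^{2} - -48\right) = \left(5 - 90\right) - \left(-82 + 144 + 48\right) = -85 - 110 = -195$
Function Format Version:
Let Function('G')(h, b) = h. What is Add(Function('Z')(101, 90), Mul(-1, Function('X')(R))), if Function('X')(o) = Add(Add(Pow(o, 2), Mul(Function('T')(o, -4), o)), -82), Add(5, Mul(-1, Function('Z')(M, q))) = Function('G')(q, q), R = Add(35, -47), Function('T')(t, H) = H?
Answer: -195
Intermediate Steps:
R = -12
Function('Z')(M, q) = Add(5, Mul(-1, q))
Function('X')(o) = Add(-82, Pow(o, 2), Mul(-4, o)) (Function('X')(o) = Add(Add(Pow(o, 2), Mul(-4, o)), -82) = Add(-82, Pow(o, 2), Mul(-4, o)))
Add(Function('Z')(101, 90), Mul(-1, Function('X')(R))) = Add(Add(5, Mul(-1, 90)), Mul(-1, Add(-82, Pow(-12, 2), Mul(-4, -12)))) = Add(Add(5, -90), Mul(-1, Add(-82, 144, 48))) = Add(-85, Mul(-1, 110)) = Add(-85, -110) = -195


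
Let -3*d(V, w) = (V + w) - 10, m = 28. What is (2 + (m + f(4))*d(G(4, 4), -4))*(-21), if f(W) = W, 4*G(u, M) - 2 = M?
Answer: -2842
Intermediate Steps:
G(u, M) = ½ + M/4
d(V, w) = 10/3 - V/3 - w/3 (d(V, w) = -((V + w) - 10)/3 = -(-10 + V + w)/3 = 10/3 - V/3 - w/3)
(2 + (m + f(4))*d(G(4, 4), -4))*(-21) = (2 + (28 + 4)*(10/3 - (½ + (¼)*4)/3 - ⅓*(-4)))*(-21) = (2 + 32*(10/3 - (½ + 1)/3 + 4/3))*(-21) = (2 + 32*(10/3 - ⅓*3/2 + 4/3))*(-21) = (2 + 32*(10/3 - ½ + 4/3))*(-21) = (2 + 32*(25/6))*(-21) = (2 + 400/3)*(-21) = (406/3)*(-21) = -2842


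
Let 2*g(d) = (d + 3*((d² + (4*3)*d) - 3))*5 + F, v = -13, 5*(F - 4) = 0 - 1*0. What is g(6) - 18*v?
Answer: 2077/2 ≈ 1038.5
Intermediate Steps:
F = 4 (F = 4 + (0 - 1*0)/5 = 4 + (0 + 0)/5 = 4 + (⅕)*0 = 4 + 0 = 4)
g(d) = -41/2 + 15*d²/2 + 185*d/2 (g(d) = ((d + 3*((d² + (4*3)*d) - 3))*5 + 4)/2 = ((d + 3*((d² + 12*d) - 3))*5 + 4)/2 = ((d + 3*(-3 + d² + 12*d))*5 + 4)/2 = ((d + (-9 + 3*d² + 36*d))*5 + 4)/2 = ((-9 + 3*d² + 37*d)*5 + 4)/2 = ((-45 + 15*d² + 185*d) + 4)/2 = (-41 + 15*d² + 185*d)/2 = -41/2 + 15*d²/2 + 185*d/2)
g(6) - 18*v = (-41/2 + (15/2)*6² + (185/2)*6) - 18*(-13) = (-41/2 + (15/2)*36 + 555) + 234 = (-41/2 + 270 + 555) + 234 = 1609/2 + 234 = 2077/2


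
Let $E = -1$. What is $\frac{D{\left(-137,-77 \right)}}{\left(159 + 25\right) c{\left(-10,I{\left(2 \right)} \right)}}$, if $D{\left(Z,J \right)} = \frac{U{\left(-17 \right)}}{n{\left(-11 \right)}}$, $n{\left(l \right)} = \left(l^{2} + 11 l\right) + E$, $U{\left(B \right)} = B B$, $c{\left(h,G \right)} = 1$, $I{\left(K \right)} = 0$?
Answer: $- \frac{289}{184} \approx -1.5707$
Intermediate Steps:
$U{\left(B \right)} = B^{2}$
$n{\left(l \right)} = -1 + l^{2} + 11 l$ ($n{\left(l \right)} = \left(l^{2} + 11 l\right) - 1 = -1 + l^{2} + 11 l$)
$D{\left(Z,J \right)} = -289$ ($D{\left(Z,J \right)} = \frac{\left(-17\right)^{2}}{-1 + \left(-11\right)^{2} + 11 \left(-11\right)} = \frac{289}{-1 + 121 - 121} = \frac{289}{-1} = 289 \left(-1\right) = -289$)
$\frac{D{\left(-137,-77 \right)}}{\left(159 + 25\right) c{\left(-10,I{\left(2 \right)} \right)}} = - \frac{289}{\left(159 + 25\right) 1} = - \frac{289}{184 \cdot 1} = - \frac{289}{184}$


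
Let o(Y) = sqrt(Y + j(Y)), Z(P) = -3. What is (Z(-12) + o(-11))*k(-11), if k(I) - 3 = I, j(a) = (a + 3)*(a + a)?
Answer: 24 - 8*sqrt(165) ≈ -78.762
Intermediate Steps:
j(a) = 2*a*(3 + a) (j(a) = (3 + a)*(2*a) = 2*a*(3 + a))
k(I) = 3 + I
o(Y) = sqrt(Y + 2*Y*(3 + Y))
(Z(-12) + o(-11))*k(-11) = (-3 + sqrt(-11*(7 + 2*(-11))))*(3 - 11) = (-3 + sqrt(-11*(7 - 22)))*(-8) = (-3 + sqrt(-11*(-15)))*(-8) = (-3 + sqrt(165))*(-8) = 24 - 8*sqrt(165)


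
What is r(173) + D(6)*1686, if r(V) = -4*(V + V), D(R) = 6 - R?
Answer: -1384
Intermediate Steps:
r(V) = -8*V
r(173) + D(6)*1686 = -8*173 + (6 - 1*6)*1686 = -1384 + (6 - 6)*1686 = -1384 + 0*1686 = -1384 + 0 = -1384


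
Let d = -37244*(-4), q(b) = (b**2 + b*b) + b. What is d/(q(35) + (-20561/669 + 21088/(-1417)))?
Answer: 8826576603/144529381 ≈ 61.071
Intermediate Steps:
q(b) = b + 2*b**2 (q(b) = (b**2 + b**2) + b = 2*b**2 + b = b + 2*b**2)
d = 148976
d/(q(35) + (-20561/669 + 21088/(-1417))) = 148976/(35*(1 + 2*35) + (-20561/669 + 21088/(-1417))) = 148976/(35*(1 + 70) + (-20561*1/669 + 21088*(-1/1417))) = 148976/(35*71 + (-20561/669 - 21088/1417)) = 148976/(2485 - 43242809/947973) = 148976/(2312470096/947973) = 148976*(947973/2312470096) = 8826576603/144529381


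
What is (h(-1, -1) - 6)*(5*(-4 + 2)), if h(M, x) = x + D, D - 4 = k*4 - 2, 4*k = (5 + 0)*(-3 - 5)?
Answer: 450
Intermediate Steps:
k = -10 (k = ((5 + 0)*(-3 - 5))/4 = (5*(-8))/4 = (¼)*(-40) = -10)
D = -38 (D = 4 + (-10*4 - 2) = 4 + (-40 - 2) = 4 - 42 = -38)
h(M, x) = -38 + x (h(M, x) = x - 38 = -38 + x)
(h(-1, -1) - 6)*(5*(-4 + 2)) = ((-38 - 1) - 6)*(5*(-4 + 2)) = (-39 - 6)*(5*(-2)) = -45*(-10) = 450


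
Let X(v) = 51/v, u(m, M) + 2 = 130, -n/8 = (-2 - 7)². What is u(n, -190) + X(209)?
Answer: 26803/209 ≈ 128.24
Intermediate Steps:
n = -648 (n = -8*(-2 - 7)² = -8*(-9)² = -8*81 = -648)
u(m, M) = 128 (u(m, M) = -2 + 130 = 128)
u(n, -190) + X(209) = 128 + 51/209 = 26803/209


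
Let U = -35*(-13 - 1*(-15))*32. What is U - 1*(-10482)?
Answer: 8242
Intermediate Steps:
U = -2240 (U = -35*(-13 + 15)*32 = -35*2*32 = -70*32 = -2240)
U - 1*(-10482) = -2240 - 1*(-10482) = -2240 + 10482 = 8242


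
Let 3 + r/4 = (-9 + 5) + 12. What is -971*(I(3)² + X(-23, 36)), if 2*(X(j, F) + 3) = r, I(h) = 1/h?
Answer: -62144/9 ≈ -6904.9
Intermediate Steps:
r = 20 (r = -12 + 4*((-9 + 5) + 12) = -12 + 4*(-4 + 12) = -12 + 4*8 = -12 + 32 = 20)
X(j, F) = 7 (X(j, F) = -3 + (½)*20 = -3 + 10 = 7)
-971*(I(3)² + X(-23, 36)) = -971*((1/3)² + 7) = -971*((⅓)² + 7) = -971*(⅑ + 7) = -971*64/9 = -62144/9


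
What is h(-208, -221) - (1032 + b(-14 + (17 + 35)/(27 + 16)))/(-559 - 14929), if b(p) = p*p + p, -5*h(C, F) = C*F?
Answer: -658194511463/71593280 ≈ -9193.5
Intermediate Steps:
h(C, F) = -C*F/5
b(p) = p + p² (b(p) = p² + p = p + p²)
h(-208, -221) - (1032 + b(-14 + (17 + 35)/(27 + 16)))/(-559 - 14929) = -⅕*(-208)*(-221) - (1032 + (-14 + (17 + 35)/(27 + 16))*(1 + (-14 + (17 + 35)/(27 + 16))))/(-559 - 14929) = -45968/5 - (1032 + (-14 + 52/43)*(1 + (-14 + 52/43)))/(-15488) = -45968/5 - (1032 + (-14 + 52*(1/43))*(1 + (-14 + 52*(1/43))))*(-1)/15488 = -45968/5 - (1032 + (-14 + 52/43)*(1 + (-14 + 52/43)))*(-1)/15488 = -45968/5 - (1032 - 550*(1 - 550/43)/43)*(-1)/15488 = -45968/5 - (1032 - 550/43*(-507/43))*(-1)/15488 = -45968/5 - (1032 + 278850/1849)*(-1)/15488 = -45968/5 - 2187018*(-1)/(1849*15488) = -45968/5 - 1*(-1093509/14318656) = -45968/5 + 1093509/14318656 = -658194511463/71593280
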